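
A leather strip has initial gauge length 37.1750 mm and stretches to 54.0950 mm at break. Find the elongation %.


Formula: Elongation = (Lf - L0) / L0 * 100
Substituting: Elongation = (54.0950 - 37.1750) / 37.1750 * 100
Result: 45.5145 %


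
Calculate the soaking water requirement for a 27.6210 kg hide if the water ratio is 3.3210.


Formula: Water = hide_weight * ratio
Substituting: Water = 27.6210 * 3.3210
Result: 91.7293 kg


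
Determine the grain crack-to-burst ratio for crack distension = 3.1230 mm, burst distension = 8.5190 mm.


Formula: Ratio = crack / burst
Substituting: Ratio = 3.1230 / 8.5190
Result: 0.3666


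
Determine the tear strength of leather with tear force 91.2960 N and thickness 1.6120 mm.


Formula: Tear strength = force / thickness
Substituting: Tear strength = 91.2960 / 1.6120
Result: 56.6352 N/mm


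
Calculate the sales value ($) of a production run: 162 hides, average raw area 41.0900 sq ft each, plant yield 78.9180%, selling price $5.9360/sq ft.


Raw_total = N * avg_area = 162 * 41.0900 = 6656.5800 sq ft
Finished = Raw_total * yield / 100 = 6656.5800 * 78.9180 / 100 = 5253.2398 sq ft
Value = Finished * price = 5253.2398 * 5.9360 = 31183.2315 $


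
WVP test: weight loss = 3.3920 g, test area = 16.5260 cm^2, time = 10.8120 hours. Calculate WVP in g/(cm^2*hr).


Formula: WVP = loss / (area * time)
Substituting: WVP = 3.3920 / (16.5260 * 10.8120)
Result: 0.0189838 g/(cm^2*hr)


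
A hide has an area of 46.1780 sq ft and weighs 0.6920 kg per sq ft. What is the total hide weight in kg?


Formula: Weight = area * weight_per_sqft
Substituting: Weight = 46.1780 * 0.6920
Result: 31.9552 kg


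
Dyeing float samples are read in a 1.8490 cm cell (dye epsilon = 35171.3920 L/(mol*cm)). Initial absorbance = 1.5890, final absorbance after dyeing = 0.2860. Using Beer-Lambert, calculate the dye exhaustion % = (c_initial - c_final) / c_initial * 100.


c_initial = A_i / (epsilon * l) = 1.5890 / (35171.3920 * 1.8490) = 2.4434e-05 mol/L
c_final = A_f / (epsilon * l) = 0.2860 / (35171.3920 * 1.8490) = 4.3978e-06 mol/L
Exhaustion = (c_initial - c_final) / c_initial * 100 = (2.4434e-05 - 4.3978e-06) / 2.4434e-05 * 100 = 82.0013 %


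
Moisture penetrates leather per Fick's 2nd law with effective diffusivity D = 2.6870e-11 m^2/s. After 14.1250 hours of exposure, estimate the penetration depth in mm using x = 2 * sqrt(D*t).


t = 14.1250 hr * 3600 = 50850.0000 s
D * t = 2.6870e-11 * 50850.0000 = 1.3663e-06
x = 2 * sqrt(D*t) = 2 * sqrt(1.3663e-06) = 0.00233781 m = 2.3378 mm


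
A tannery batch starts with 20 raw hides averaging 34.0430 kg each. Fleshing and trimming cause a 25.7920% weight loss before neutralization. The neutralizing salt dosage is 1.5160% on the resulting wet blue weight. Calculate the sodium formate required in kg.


Total_raw = N * avg_wt = 20 * 34.0430 = 680.8600 kg
Substrate = Total_raw * (1 - loss/100) = 680.8600 * (1 - 25.7920/100) = 505.2526 kg
Neutralizer = Substrate * pct / 100 = 505.2526 * 1.5160 / 100 = 7.6596 kg


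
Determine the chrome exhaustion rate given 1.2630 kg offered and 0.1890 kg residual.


Formula: Uptake = (offered - residual) / offered * 100
Substituting: Uptake = (1.2630 - 0.1890) / 1.2630 * 100
Result: 85.0356 %


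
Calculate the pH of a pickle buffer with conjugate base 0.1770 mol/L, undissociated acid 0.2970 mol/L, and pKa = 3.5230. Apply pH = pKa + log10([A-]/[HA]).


ratio = [A-] / [HA] = 0.1770 / 0.2970 = 0.5960
log10(ratio) = -0.2248
pH = pKa + log10(ratio) = 3.5230 - 0.2248 = 3.2982


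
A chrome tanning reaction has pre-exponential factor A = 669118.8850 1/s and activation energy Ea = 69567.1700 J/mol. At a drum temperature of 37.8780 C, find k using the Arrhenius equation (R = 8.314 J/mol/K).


T_K = T_C + 273.15 = 37.8780 + 273.15 = 311.0280 K
exponent = -Ea / (R * T_K) = -69567.1700 / (8.314 * 311.0280) = -26.9026
k = A * exp(exponent) = 669118.8850 * exp(-26.9026) = 1.3862e-06 1/s


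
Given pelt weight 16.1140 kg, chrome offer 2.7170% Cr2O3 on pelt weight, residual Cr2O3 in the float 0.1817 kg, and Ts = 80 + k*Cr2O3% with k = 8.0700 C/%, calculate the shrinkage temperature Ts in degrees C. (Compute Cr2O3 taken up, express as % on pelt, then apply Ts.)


Offered = pelt * offer_pct / 100 = 16.1140 * 2.7170 / 100 = 0.4378 kg
Uptake = offered - residual = 0.4378 - 0.1817 = 0.2561 kg
Cr2O3% on pelt = uptake / pelt * 100 = 0.2561 / 16.1140 * 100 = 1.5894 %
Ts = 80 + k * Cr2O3% = 80 + 8.0700 * 1.5894 = 92.8265 C


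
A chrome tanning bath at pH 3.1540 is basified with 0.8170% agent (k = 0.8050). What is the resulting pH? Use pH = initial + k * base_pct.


Formula: pH_final = pH_initial + k * base_pct
Substituting: pH_final = 3.1540 + 0.8050 * 0.8170
Result: 3.8117


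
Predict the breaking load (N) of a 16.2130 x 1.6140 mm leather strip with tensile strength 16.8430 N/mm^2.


Formula: F = TS * w * t
Substituting: F = 16.8430 * 16.2130 * 1.6140
Result: 440.7440 N


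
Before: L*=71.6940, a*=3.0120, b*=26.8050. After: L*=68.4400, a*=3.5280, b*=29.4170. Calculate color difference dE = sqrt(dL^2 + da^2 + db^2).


dL = -3.2540, da = 0.5160, db = 2.6120
dE = sqrt((-3.2540)^2 + 0.5160^2 + 2.6120^2) = 4.2044


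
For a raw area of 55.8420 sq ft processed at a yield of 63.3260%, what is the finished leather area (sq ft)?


Formula: finished = raw * yield / 100
Substituting: finished = 55.8420 * 63.3260 / 100
Result: 35.3625 sq ft


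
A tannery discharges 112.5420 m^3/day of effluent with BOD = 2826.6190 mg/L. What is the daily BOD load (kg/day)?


Formula: BOD_load = volume * conc / 1000
Substituting: BOD_load = 112.5420 * 2826.6190 / 1000
Result: 318.1134 kg/day


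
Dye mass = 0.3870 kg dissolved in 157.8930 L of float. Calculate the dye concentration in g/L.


Formula: Conc = dye_mass(kg) / volume(L) * 1000
Substituting: Conc = 0.3870 / 157.8930 * 1000
Result: 2.4510 g/L


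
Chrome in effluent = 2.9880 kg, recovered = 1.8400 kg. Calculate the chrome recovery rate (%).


Formula: Recovery = recovered / input * 100
Substituting: Recovery = 1.8400 / 2.9880 * 100
Result: 61.5797 %


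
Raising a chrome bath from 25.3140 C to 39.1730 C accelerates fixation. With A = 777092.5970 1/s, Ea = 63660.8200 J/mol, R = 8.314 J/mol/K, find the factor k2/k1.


T1 = 25.3140 + 273.15 = 298.4640 K; T2 = 39.1730 + 273.15 = 312.3230 K
k1 = A * exp(-Ea/(R*T1)) = 777092.5970 * exp(-63660.8200/(8.314*298.4640)) = 5.6065e-06 1/s
k2 = A * exp(-Ea/(R*T2)) = 777092.5970 * exp(-63660.8200/(8.314*312.3230)) = 1.7502e-05 1/s
k2/k1 = 1.7502e-05 / 5.6065e-06 = 3.1218


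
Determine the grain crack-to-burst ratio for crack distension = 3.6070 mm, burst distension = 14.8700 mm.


Formula: Ratio = crack / burst
Substituting: Ratio = 3.6070 / 14.8700
Result: 0.2426


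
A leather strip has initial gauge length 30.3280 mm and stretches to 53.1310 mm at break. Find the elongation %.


Formula: Elongation = (Lf - L0) / L0 * 100
Substituting: Elongation = (53.1310 - 30.3280) / 30.3280 * 100
Result: 75.1879 %


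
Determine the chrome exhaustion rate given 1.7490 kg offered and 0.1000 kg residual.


Formula: Uptake = (offered - residual) / offered * 100
Substituting: Uptake = (1.7490 - 0.1000) / 1.7490 * 100
Result: 94.2824 %


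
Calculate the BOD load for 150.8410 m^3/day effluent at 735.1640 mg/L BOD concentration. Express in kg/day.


Formula: BOD_load = volume * conc / 1000
Substituting: BOD_load = 150.8410 * 735.1640 / 1000
Result: 110.8929 kg/day


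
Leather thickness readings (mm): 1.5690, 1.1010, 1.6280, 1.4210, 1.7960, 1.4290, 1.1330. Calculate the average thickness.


Formula: Average = sum / n
Substituting: Average = 10.0770 / 7
Result: 1.4396 mm


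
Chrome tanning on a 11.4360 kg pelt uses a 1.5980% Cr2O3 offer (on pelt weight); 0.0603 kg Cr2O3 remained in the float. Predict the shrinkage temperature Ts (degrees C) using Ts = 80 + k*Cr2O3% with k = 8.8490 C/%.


Offered = pelt * offer_pct / 100 = 11.4360 * 1.5980 / 100 = 0.1827 kg
Uptake = offered - residual = 0.1827 - 0.0603 = 0.1224 kg
Cr2O3% on pelt = uptake / pelt * 100 = 0.1224 / 11.4360 * 100 = 1.0707 %
Ts = 80 + k * Cr2O3% = 80 + 8.8490 * 1.0707 = 89.4748 C


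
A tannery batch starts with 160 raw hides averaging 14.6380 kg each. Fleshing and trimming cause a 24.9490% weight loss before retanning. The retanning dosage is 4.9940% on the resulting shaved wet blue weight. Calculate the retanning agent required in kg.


Total_raw = N * avg_wt = 160 * 14.6380 = 2342.0800 kg
Substrate = Total_raw * (1 - loss/100) = 2342.0800 * (1 - 24.9490/100) = 1757.7545 kg
Retan = Substrate * pct / 100 = 1757.7545 * 4.9940 / 100 = 87.7823 kg


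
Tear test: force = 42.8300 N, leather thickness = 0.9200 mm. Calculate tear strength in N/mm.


Formula: Tear strength = force / thickness
Substituting: Tear strength = 42.8300 / 0.9200
Result: 46.5543 N/mm


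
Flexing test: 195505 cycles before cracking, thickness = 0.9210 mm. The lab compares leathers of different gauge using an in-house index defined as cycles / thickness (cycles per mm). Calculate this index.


Formula: Index = cycles / thickness
Substituting: Index = 195505 / 0.9210
Result: 212274.7014 cycles/mm


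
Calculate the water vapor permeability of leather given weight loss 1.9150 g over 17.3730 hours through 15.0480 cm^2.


Formula: WVP = loss / (area * time)
Substituting: WVP = 1.9150 / (15.0480 * 17.3730)
Result: 0.00732513 g/(cm^2*hr)


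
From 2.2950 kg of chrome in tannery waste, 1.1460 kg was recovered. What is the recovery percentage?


Formula: Recovery = recovered / input * 100
Substituting: Recovery = 1.1460 / 2.2950 * 100
Result: 49.9346 %


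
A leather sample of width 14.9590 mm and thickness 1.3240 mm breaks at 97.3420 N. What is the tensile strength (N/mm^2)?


Formula: TS = force / (width * thickness)
Substituting: TS = 97.3420 / (14.9590 * 1.3240)
Result: 4.9148 N/mm^2


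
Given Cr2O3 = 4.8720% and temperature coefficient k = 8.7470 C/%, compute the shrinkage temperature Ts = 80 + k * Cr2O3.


Formula: Ts = 80 + k * Cr2O3
Substituting: Ts = 80 + 8.7470 * 4.8720
Result: 122.6154 C


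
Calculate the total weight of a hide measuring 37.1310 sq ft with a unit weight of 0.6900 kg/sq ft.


Formula: Weight = area * weight_per_sqft
Substituting: Weight = 37.1310 * 0.6900
Result: 25.6204 kg


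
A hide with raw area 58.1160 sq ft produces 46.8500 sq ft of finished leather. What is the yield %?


Formula: Yield = finished / raw * 100
Substituting: Yield = 46.8500 / 58.1160 * 100
Result: 80.6146 %


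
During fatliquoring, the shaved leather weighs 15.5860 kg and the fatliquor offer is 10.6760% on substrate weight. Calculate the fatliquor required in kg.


Formula: Fat = substrate * pct / 100
Substituting: Fat = 15.5860 * 10.6760 / 100
Result: 1.6640 kg


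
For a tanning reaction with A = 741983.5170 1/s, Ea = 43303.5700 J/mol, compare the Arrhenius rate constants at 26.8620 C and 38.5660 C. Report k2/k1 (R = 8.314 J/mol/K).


T1 = 26.8620 + 273.15 = 300.0120 K; T2 = 38.5660 + 273.15 = 311.7160 K
k1 = A * exp(-Ea/(R*T1)) = 741983.5170 * exp(-43303.5700/(8.314*300.0120)) = 0.0214093 1/s
k2 = A * exp(-Ea/(R*T2)) = 741983.5170 * exp(-43303.5700/(8.314*311.7160)) = 0.0410865 1/s
k2/k1 = 0.0410865 / 0.0214093 = 1.9191


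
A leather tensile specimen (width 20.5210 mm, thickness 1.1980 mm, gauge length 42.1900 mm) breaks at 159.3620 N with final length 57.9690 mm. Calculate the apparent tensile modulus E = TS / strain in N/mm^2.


TS = F / (w * t) = 159.3620 / (20.5210 * 1.1980) = 6.4823 N/mm^2
strain = (Lf - L0) / L0 = (57.9690 - 42.1900) / 42.1900 = 0.3740
E = TS / strain = 6.4823 / 0.3740 = 17.3324 N/mm^2


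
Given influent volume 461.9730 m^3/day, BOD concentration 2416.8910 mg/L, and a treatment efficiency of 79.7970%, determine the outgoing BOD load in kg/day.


Load_in = volume * conc / 1000 = 461.9730 * 2416.8910 / 1000 = 1116.5384 kg/day
Removed = Load_in * eff / 100 = 1116.5384 * 79.7970 / 100 = 890.9641 kg/day
Load_out = Load_in - Removed = 1116.5384 - 890.9641 = 225.5743 kg/day


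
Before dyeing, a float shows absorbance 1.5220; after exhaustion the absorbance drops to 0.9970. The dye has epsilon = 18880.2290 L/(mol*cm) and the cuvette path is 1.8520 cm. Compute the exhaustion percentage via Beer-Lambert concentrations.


c_initial = A_i / (epsilon * l) = 1.5220 / (18880.2290 * 1.8520) = 4.3528e-05 mol/L
c_final = A_f / (epsilon * l) = 0.9970 / (18880.2290 * 1.8520) = 2.8513e-05 mol/L
Exhaustion = (c_initial - c_final) / c_initial * 100 = (4.3528e-05 - 2.8513e-05) / 4.3528e-05 * 100 = 34.4941 %


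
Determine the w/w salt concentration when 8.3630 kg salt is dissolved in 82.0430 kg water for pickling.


Formula: Conc = salt / (water + salt) * 100
Substituting: Conc = 8.3630 / (82.0430 + 8.3630) * 100
Result: 9.2505 %


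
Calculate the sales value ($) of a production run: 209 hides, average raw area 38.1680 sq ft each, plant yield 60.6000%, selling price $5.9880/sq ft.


Raw_total = N * avg_area = 209 * 38.1680 = 7977.1120 sq ft
Finished = Raw_total * yield / 100 = 7977.1120 * 60.6000 / 100 = 4834.1299 sq ft
Value = Finished * price = 4834.1299 * 5.9880 = 28946.7697 $


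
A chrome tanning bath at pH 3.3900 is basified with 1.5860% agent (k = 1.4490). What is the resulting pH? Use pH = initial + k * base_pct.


Formula: pH_final = pH_initial + k * base_pct
Substituting: pH_final = 3.3900 + 1.4490 * 1.5860
Result: 5.6881


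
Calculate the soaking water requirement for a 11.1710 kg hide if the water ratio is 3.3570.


Formula: Water = hide_weight * ratio
Substituting: Water = 11.1710 * 3.3570
Result: 37.5010 kg


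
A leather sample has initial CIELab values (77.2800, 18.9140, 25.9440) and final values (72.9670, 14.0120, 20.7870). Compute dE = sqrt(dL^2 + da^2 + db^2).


dL = -4.3130, da = -4.9020, db = -5.1570
dE = sqrt((-4.3130)^2 + (-4.9020)^2 + (-5.1570)^2) = 8.3202


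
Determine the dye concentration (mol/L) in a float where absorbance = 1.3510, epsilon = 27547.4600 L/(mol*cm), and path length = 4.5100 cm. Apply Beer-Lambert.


Formula: c = A / (epsilon * l)
Substituting: c = 1.3510 / (27547.4600 * 4.5100)
Result: 1.0874e-05 mol/L


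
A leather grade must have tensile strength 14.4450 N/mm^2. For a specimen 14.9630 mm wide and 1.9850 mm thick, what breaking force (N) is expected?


Formula: F = TS * w * t
Substituting: F = 14.4450 * 14.9630 * 1.9850
Result: 429.0390 N


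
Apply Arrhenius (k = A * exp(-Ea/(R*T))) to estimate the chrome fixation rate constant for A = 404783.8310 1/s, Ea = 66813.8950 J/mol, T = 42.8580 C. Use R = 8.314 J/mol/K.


T_K = T_C + 273.15 = 42.8580 + 273.15 = 316.0080 K
exponent = -Ea / (R * T_K) = -66813.8950 / (8.314 * 316.0080) = -25.4307
k = A * exp(exponent) = 404783.8310 * exp(-25.4307) = 3.6543e-06 1/s


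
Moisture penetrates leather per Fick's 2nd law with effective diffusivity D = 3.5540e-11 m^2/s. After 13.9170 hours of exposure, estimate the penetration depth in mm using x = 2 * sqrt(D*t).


t = 13.9170 hr * 3600 = 50101.2000 s
D * t = 3.5540e-11 * 50101.2000 = 1.7806e-06
x = 2 * sqrt(D*t) = 2 * sqrt(1.7806e-06) = 0.00266878 m = 2.6688 mm


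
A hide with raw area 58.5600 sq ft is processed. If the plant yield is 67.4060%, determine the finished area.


Formula: finished = raw * yield / 100
Substituting: finished = 58.5600 * 67.4060 / 100
Result: 39.4730 sq ft


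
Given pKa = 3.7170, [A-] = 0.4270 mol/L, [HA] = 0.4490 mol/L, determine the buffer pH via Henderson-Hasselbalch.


ratio = [A-] / [HA] = 0.4270 / 0.4490 = 0.9510
log10(ratio) = -0.0218185
pH = pKa + log10(ratio) = 3.7170 - 0.0218185 = 3.6952


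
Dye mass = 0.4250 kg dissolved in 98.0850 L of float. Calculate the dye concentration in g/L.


Formula: Conc = dye_mass(kg) / volume(L) * 1000
Substituting: Conc = 0.4250 / 98.0850 * 1000
Result: 4.3330 g/L


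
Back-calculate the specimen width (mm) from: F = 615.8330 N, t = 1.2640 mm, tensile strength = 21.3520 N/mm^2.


Formula: w = F / (TS * t)
Substituting: w = 615.8330 / (21.3520 * 1.2640)
Result: 22.8180 mm


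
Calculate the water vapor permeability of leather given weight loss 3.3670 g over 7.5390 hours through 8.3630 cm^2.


Formula: WVP = loss / (area * time)
Substituting: WVP = 3.3670 / (8.3630 * 7.5390)
Result: 0.0534032 g/(cm^2*hr)


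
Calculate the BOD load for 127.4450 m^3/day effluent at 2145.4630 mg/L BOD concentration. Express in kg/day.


Formula: BOD_load = volume * conc / 1000
Substituting: BOD_load = 127.4450 * 2145.4630 / 1000
Result: 273.4285 kg/day


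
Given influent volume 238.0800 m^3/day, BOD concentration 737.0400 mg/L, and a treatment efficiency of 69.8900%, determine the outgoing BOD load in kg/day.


Load_in = volume * conc / 1000 = 238.0800 * 737.0400 / 1000 = 175.4745 kg/day
Removed = Load_in * eff / 100 = 175.4745 * 69.8900 / 100 = 122.6391 kg/day
Load_out = Load_in - Removed = 175.4745 - 122.6391 = 52.8354 kg/day


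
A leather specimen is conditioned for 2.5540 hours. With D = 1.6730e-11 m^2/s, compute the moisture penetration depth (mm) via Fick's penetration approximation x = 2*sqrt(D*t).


t = 2.5540 hr * 3600 = 9194.4000 s
D * t = 1.6730e-11 * 9194.4000 = 1.5382e-07
x = 2 * sqrt(D*t) = 2 * sqrt(1.5382e-07) = 7.8440e-04 m = 0.7844 mm


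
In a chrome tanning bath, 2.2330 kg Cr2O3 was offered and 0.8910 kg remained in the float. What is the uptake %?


Formula: Uptake = (offered - residual) / offered * 100
Substituting: Uptake = (2.2330 - 0.8910) / 2.2330 * 100
Result: 60.0985 %


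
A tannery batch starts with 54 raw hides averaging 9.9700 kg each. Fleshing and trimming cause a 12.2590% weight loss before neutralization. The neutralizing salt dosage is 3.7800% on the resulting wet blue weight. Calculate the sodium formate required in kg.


Total_raw = N * avg_wt = 54 * 9.9700 = 538.3800 kg
Substrate = Total_raw * (1 - loss/100) = 538.3800 * (1 - 12.2590/100) = 472.3800 kg
Neutralizer = Substrate * pct / 100 = 472.3800 * 3.7800 / 100 = 17.8560 kg


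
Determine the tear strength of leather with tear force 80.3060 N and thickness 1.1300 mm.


Formula: Tear strength = force / thickness
Substituting: Tear strength = 80.3060 / 1.1300
Result: 71.0673 N/mm


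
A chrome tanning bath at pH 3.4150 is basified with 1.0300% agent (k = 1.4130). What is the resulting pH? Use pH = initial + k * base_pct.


Formula: pH_final = pH_initial + k * base_pct
Substituting: pH_final = 3.4150 + 1.4130 * 1.0300
Result: 4.8704


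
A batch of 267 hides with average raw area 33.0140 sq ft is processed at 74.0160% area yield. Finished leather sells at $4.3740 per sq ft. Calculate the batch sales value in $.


Raw_total = N * avg_area = 267 * 33.0140 = 8814.7380 sq ft
Finished = Raw_total * yield / 100 = 8814.7380 * 74.0160 / 100 = 6524.3165 sq ft
Value = Finished * price = 6524.3165 * 4.3740 = 28537.3603 $


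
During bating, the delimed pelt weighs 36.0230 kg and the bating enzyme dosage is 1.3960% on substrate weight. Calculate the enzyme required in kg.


Formula: Enzyme = substrate * pct / 100
Substituting: Enzyme = 36.0230 * 1.3960 / 100
Result: 0.5029 kg


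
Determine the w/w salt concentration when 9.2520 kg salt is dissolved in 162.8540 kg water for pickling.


Formula: Conc = salt / (water + salt) * 100
Substituting: Conc = 9.2520 / (162.8540 + 9.2520) * 100
Result: 5.3758 %


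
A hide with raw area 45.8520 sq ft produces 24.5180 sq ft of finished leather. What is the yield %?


Formula: Yield = finished / raw * 100
Substituting: Yield = 24.5180 / 45.8520 * 100
Result: 53.4720 %


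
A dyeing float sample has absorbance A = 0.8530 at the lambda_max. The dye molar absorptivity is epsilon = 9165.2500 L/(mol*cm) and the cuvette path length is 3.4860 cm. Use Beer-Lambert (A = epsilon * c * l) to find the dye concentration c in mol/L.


Formula: c = A / (epsilon * l)
Substituting: c = 0.8530 / (9165.2500 * 3.4860)
Result: 2.6698e-05 mol/L


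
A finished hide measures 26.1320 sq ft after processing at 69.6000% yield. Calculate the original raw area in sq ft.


Formula: raw = finished * 100 / yield
Substituting: raw = 26.1320 * 100 / 69.6000
Result: 37.5460 sq ft


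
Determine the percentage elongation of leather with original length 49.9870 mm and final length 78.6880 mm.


Formula: Elongation = (Lf - L0) / L0 * 100
Substituting: Elongation = (78.6880 - 49.9870) / 49.9870 * 100
Result: 57.4169 %


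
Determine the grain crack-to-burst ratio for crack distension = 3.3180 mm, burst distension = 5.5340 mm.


Formula: Ratio = crack / burst
Substituting: Ratio = 3.3180 / 5.5340
Result: 0.5996


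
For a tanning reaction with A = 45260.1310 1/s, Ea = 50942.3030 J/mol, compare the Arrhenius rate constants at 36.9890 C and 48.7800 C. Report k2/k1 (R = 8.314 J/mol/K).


T1 = 36.9890 + 273.15 = 310.1390 K; T2 = 48.7800 + 273.15 = 321.9300 K
k1 = A * exp(-Ea/(R*T1)) = 45260.1310 * exp(-50942.3030/(8.314*310.1390)) = 1.1900e-04 1/s
k2 = A * exp(-Ea/(R*T2)) = 45260.1310 * exp(-50942.3030/(8.314*321.9300)) = 2.4535e-04 1/s
k2/k1 = 2.4535e-04 / 1.1900e-04 = 2.0619


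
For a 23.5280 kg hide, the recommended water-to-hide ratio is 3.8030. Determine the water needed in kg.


Formula: Water = hide_weight * ratio
Substituting: Water = 23.5280 * 3.8030
Result: 89.4770 kg


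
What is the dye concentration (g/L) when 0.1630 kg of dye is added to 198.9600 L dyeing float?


Formula: Conc = dye_mass(kg) / volume(L) * 1000
Substituting: Conc = 0.1630 / 198.9600 * 1000
Result: 0.8193 g/L


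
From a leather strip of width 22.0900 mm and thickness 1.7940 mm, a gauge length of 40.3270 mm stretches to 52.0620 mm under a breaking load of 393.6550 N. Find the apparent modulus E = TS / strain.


TS = F / (w * t) = 393.6550 / (22.0900 * 1.7940) = 9.9334 N/mm^2
strain = (Lf - L0) / L0 = (52.0620 - 40.3270) / 40.3270 = 0.2910
E = TS / strain = 9.9334 / 0.2910 = 34.1358 N/mm^2


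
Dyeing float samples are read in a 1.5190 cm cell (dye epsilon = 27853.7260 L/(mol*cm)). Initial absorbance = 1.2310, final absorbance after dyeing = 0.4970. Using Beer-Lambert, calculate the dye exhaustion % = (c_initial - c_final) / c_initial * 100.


c_initial = A_i / (epsilon * l) = 1.2310 / (27853.7260 * 1.5190) = 2.9095e-05 mol/L
c_final = A_f / (epsilon * l) = 0.4970 / (27853.7260 * 1.5190) = 1.1747e-05 mol/L
Exhaustion = (c_initial - c_final) / c_initial * 100 = (2.9095e-05 - 1.1747e-05) / 2.9095e-05 * 100 = 59.6263 %


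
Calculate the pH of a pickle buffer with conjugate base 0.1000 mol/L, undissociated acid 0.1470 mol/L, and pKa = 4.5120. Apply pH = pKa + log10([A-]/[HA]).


ratio = [A-] / [HA] = 0.1000 / 0.1470 = 0.6803
log10(ratio) = -0.1673
pH = pKa + log10(ratio) = 4.5120 - 0.1673 = 4.3447


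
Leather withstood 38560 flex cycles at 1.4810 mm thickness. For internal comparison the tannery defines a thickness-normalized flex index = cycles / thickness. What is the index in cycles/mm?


Formula: Index = cycles / thickness
Substituting: Index = 38560 / 1.4810
Result: 26036.4619 cycles/mm


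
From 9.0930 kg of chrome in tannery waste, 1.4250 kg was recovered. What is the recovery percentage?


Formula: Recovery = recovered / input * 100
Substituting: Recovery = 1.4250 / 9.0930 * 100
Result: 15.6714 %


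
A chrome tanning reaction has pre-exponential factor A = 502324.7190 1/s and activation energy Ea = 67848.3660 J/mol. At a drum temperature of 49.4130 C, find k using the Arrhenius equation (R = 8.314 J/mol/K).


T_K = T_C + 273.15 = 49.4130 + 273.15 = 322.5630 K
exponent = -Ea / (R * T_K) = -67848.3660 / (8.314 * 322.5630) = -25.2997
k = A * exp(exponent) = 502324.7190 * exp(-25.2997) = 5.1699e-06 1/s


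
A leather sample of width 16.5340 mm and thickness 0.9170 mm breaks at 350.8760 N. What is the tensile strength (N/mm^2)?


Formula: TS = force / (width * thickness)
Substituting: TS = 350.8760 / (16.5340 * 0.9170)
Result: 23.1423 N/mm^2


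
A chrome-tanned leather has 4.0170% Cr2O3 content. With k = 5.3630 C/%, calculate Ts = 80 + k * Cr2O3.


Formula: Ts = 80 + k * Cr2O3
Substituting: Ts = 80 + 5.3630 * 4.0170
Result: 101.5432 C


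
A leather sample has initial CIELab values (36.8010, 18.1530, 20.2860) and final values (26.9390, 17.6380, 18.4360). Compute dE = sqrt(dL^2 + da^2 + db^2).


dL = -9.8620, da = -0.5150, db = -1.8500
dE = sqrt((-9.8620)^2 + (-0.5150)^2 + (-1.8500)^2) = 10.0472


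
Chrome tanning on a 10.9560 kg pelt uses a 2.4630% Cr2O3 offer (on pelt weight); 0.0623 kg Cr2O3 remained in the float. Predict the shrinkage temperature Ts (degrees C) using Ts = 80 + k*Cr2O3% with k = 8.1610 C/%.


Offered = pelt * offer_pct / 100 = 10.9560 * 2.4630 / 100 = 0.2698 kg
Uptake = offered - residual = 0.2698 - 0.0623 = 0.2075 kg
Cr2O3% on pelt = uptake / pelt * 100 = 0.2075 / 10.9560 * 100 = 1.8944 %
Ts = 80 + k * Cr2O3% = 80 + 8.1610 * 1.8944 = 95.4599 C


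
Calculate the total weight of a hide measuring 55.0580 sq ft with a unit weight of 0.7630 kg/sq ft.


Formula: Weight = area * weight_per_sqft
Substituting: Weight = 55.0580 * 0.7630
Result: 42.0093 kg


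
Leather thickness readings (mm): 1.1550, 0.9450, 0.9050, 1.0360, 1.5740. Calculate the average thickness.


Formula: Average = sum / n
Substituting: Average = 5.6150 / 5
Result: 1.1230 mm


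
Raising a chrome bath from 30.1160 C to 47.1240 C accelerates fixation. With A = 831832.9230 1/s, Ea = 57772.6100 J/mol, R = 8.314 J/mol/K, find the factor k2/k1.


T1 = 30.1160 + 273.15 = 303.2660 K; T2 = 47.1240 + 273.15 = 320.2740 K
k1 = A * exp(-Ea/(R*T1)) = 831832.9230 * exp(-57772.6100/(8.314*303.2660)) = 9.3090e-05 1/s
k2 = A * exp(-Ea/(R*T2)) = 831832.9230 * exp(-57772.6100/(8.314*320.2740)) = 3.1431e-04 1/s
k2/k1 = 3.1431e-04 / 9.3090e-05 = 3.3764


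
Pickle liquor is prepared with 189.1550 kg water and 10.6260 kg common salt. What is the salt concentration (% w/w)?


Formula: Conc = salt / (water + salt) * 100
Substituting: Conc = 10.6260 / (189.1550 + 10.6260) * 100
Result: 5.3188 %


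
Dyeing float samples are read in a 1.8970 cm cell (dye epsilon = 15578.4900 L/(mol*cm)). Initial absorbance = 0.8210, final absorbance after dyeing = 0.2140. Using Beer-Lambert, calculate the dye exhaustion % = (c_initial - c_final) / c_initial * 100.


c_initial = A_i / (epsilon * l) = 0.8210 / (15578.4900 * 1.8970) = 2.7781e-05 mol/L
c_final = A_f / (epsilon * l) = 0.2140 / (15578.4900 * 1.8970) = 7.2414e-06 mol/L
Exhaustion = (c_initial - c_final) / c_initial * 100 = (2.7781e-05 - 7.2414e-06) / 2.7781e-05 * 100 = 73.9342 %


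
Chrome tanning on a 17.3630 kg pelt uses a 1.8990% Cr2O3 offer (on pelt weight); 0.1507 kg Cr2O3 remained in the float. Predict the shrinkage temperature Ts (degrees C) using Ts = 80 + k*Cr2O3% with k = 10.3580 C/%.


Offered = pelt * offer_pct / 100 = 17.3630 * 1.8990 / 100 = 0.3297 kg
Uptake = offered - residual = 0.3297 - 0.1507 = 0.1790 kg
Cr2O3% on pelt = uptake / pelt * 100 = 0.1790 / 17.3630 * 100 = 1.0311 %
Ts = 80 + k * Cr2O3% = 80 + 10.3580 * 1.0311 = 90.6797 C


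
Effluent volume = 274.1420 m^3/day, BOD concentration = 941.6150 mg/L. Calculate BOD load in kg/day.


Formula: BOD_load = volume * conc / 1000
Substituting: BOD_load = 274.1420 * 941.6150 / 1000
Result: 258.1362 kg/day


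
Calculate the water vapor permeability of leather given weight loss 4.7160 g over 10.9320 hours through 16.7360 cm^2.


Formula: WVP = loss / (area * time)
Substituting: WVP = 4.7160 / (16.7360 * 10.9320)
Result: 0.0257764 g/(cm^2*hr)


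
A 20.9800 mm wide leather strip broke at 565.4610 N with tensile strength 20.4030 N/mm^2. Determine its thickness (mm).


Formula: t = F / (TS * w)
Substituting: t = 565.4610 / (20.4030 * 20.9800)
Result: 1.3210 mm


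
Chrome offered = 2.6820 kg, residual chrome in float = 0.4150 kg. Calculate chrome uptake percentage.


Formula: Uptake = (offered - residual) / offered * 100
Substituting: Uptake = (2.6820 - 0.4150) / 2.6820 * 100
Result: 84.5265 %


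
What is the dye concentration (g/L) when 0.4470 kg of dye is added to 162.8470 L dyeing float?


Formula: Conc = dye_mass(kg) / volume(L) * 1000
Substituting: Conc = 0.4470 / 162.8470 * 1000
Result: 2.7449 g/L


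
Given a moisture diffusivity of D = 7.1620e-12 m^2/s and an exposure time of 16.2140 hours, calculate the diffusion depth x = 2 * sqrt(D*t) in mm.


t = 16.2140 hr * 3600 = 58370.4000 s
D * t = 7.1620e-12 * 58370.4000 = 4.1805e-07
x = 2 * sqrt(D*t) = 2 * sqrt(4.1805e-07) = 0.00129313 m = 1.2931 mm


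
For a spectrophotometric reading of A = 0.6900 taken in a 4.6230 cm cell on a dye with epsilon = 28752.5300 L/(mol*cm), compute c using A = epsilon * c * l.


Formula: c = A / (epsilon * l)
Substituting: c = 0.6900 / (28752.5300 * 4.6230)
Result: 5.1910e-06 mol/L


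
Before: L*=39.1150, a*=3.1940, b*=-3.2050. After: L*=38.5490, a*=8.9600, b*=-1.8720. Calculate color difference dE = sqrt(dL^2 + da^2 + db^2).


dL = -0.5660, da = 5.7660, db = 1.3330
dE = sqrt((-0.5660)^2 + 5.7660^2 + 1.3330^2) = 5.9451


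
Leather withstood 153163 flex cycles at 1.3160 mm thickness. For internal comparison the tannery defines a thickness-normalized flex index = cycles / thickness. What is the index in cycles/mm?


Formula: Index = cycles / thickness
Substituting: Index = 153163 / 1.3160
Result: 116385.2584 cycles/mm


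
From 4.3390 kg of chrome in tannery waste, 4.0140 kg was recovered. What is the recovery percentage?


Formula: Recovery = recovered / input * 100
Substituting: Recovery = 4.0140 / 4.3390 * 100
Result: 92.5098 %


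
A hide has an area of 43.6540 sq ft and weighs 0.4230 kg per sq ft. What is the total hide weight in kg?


Formula: Weight = area * weight_per_sqft
Substituting: Weight = 43.6540 * 0.4230
Result: 18.4656 kg


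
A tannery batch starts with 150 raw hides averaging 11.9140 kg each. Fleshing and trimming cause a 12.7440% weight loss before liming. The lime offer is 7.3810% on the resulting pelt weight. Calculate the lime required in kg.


Total_raw = N * avg_wt = 150 * 11.9140 = 1787.1000 kg
Substrate = Total_raw * (1 - loss/100) = 1787.1000 * (1 - 12.7440/100) = 1559.3520 kg
Lime = Substrate * pct / 100 = 1559.3520 * 7.3810 / 100 = 115.0958 kg


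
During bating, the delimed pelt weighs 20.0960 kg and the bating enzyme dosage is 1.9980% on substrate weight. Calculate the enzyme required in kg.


Formula: Enzyme = substrate * pct / 100
Substituting: Enzyme = 20.0960 * 1.9980 / 100
Result: 0.4015 kg


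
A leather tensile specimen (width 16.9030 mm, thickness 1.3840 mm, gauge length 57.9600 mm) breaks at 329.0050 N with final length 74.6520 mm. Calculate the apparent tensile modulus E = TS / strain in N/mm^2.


TS = F / (w * t) = 329.0050 / (16.9030 * 1.3840) = 14.0638 N/mm^2
strain = (Lf - L0) / L0 = (74.6520 - 57.9600) / 57.9600 = 0.2880
E = TS / strain = 14.0638 / 0.2880 = 48.8340 N/mm^2


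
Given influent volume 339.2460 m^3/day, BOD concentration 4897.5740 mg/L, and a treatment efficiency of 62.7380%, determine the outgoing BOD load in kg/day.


Load_in = volume * conc / 1000 = 339.2460 * 4897.5740 / 1000 = 1661.4824 kg/day
Removed = Load_in * eff / 100 = 1661.4824 * 62.7380 / 100 = 1042.3808 kg/day
Load_out = Load_in - Removed = 1661.4824 - 1042.3808 = 619.1016 kg/day


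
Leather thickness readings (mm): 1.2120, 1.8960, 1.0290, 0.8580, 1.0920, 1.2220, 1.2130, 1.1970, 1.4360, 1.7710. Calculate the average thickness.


Formula: Average = sum / n
Substituting: Average = 12.9260 / 10
Result: 1.2926 mm


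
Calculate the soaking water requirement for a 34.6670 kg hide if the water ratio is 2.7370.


Formula: Water = hide_weight * ratio
Substituting: Water = 34.6670 * 2.7370
Result: 94.8836 kg


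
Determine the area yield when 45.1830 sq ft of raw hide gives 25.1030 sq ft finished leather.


Formula: Yield = finished / raw * 100
Substituting: Yield = 25.1030 / 45.1830 * 100
Result: 55.5585 %


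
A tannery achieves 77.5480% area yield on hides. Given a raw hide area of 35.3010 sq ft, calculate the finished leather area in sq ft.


Formula: finished = raw * yield / 100
Substituting: finished = 35.3010 * 77.5480 / 100
Result: 27.3752 sq ft


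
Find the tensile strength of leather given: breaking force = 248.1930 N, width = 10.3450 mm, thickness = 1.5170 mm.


Formula: TS = force / (width * thickness)
Substituting: TS = 248.1930 / (10.3450 * 1.5170)
Result: 15.8152 N/mm^2


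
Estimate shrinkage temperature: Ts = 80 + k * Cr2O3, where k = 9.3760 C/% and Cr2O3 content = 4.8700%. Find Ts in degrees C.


Formula: Ts = 80 + k * Cr2O3
Substituting: Ts = 80 + 9.3760 * 4.8700
Result: 125.6611 C


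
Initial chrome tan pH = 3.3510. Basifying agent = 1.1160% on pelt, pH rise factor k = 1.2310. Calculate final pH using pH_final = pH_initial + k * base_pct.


Formula: pH_final = pH_initial + k * base_pct
Substituting: pH_final = 3.3510 + 1.2310 * 1.1160
Result: 4.7248


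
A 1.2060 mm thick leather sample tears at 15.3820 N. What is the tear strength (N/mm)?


Formula: Tear strength = force / thickness
Substituting: Tear strength = 15.3820 / 1.2060
Result: 12.7546 N/mm


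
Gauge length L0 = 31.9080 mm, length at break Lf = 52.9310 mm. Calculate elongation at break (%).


Formula: Elongation = (Lf - L0) / L0 * 100
Substituting: Elongation = (52.9310 - 31.9080) / 31.9080 * 100
Result: 65.8863 %


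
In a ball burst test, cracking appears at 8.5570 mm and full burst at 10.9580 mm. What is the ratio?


Formula: Ratio = crack / burst
Substituting: Ratio = 8.5570 / 10.9580
Result: 0.7809


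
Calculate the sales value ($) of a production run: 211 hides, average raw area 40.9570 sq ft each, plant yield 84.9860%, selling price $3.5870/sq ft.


Raw_total = N * avg_area = 211 * 40.9570 = 8641.9270 sq ft
Finished = Raw_total * yield / 100 = 8641.9270 * 84.9860 / 100 = 7344.4281 sq ft
Value = Finished * price = 7344.4281 * 3.5870 = 26344.4635 $


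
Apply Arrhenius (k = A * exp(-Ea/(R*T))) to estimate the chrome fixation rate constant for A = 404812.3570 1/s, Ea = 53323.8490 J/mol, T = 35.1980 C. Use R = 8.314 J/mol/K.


T_K = T_C + 273.15 = 35.1980 + 273.15 = 308.3480 K
exponent = -Ea / (R * T_K) = -53323.8490 / (8.314 * 308.3480) = -20.8003
k = A * exp(exponent) = 404812.3570 * exp(-20.8003) = 3.7479e-04 1/s


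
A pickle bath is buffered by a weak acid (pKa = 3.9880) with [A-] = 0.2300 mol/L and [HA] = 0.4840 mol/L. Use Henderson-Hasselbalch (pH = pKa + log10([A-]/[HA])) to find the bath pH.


ratio = [A-] / [HA] = 0.2300 / 0.4840 = 0.4752
log10(ratio) = -0.3231
pH = pKa + log10(ratio) = 3.9880 - 0.3231 = 3.6649


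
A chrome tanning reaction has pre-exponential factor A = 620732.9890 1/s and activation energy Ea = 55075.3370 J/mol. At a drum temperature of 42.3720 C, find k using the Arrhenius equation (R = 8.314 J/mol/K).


T_K = T_C + 273.15 = 42.3720 + 273.15 = 315.5220 K
exponent = -Ea / (R * T_K) = -55075.3370 / (8.314 * 315.5220) = -20.9951
k = A * exp(exponent) = 620732.9890 * exp(-20.9951) = 4.7300e-04 1/s


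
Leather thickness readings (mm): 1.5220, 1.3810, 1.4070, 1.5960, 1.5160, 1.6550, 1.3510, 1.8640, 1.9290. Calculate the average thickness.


Formula: Average = sum / n
Substituting: Average = 14.2210 / 9
Result: 1.5801 mm


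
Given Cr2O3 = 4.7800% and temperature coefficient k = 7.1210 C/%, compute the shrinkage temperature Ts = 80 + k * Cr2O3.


Formula: Ts = 80 + k * Cr2O3
Substituting: Ts = 80 + 7.1210 * 4.7800
Result: 114.0384 C


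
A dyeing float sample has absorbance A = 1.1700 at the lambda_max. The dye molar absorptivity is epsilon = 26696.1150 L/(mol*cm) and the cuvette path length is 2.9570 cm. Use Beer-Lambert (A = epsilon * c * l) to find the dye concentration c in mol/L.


Formula: c = A / (epsilon * l)
Substituting: c = 1.1700 / (26696.1150 * 2.9570)
Result: 1.4821e-05 mol/L


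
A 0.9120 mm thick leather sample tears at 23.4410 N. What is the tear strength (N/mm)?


Formula: Tear strength = force / thickness
Substituting: Tear strength = 23.4410 / 0.9120
Result: 25.7029 N/mm


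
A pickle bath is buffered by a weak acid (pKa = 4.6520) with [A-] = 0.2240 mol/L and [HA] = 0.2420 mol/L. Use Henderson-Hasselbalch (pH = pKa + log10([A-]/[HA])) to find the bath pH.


ratio = [A-] / [HA] = 0.2240 / 0.2420 = 0.9256
log10(ratio) = -0.0335673
pH = pKa + log10(ratio) = 4.6520 - 0.0335673 = 4.6184


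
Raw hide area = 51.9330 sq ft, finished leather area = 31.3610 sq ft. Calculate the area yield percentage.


Formula: Yield = finished / raw * 100
Substituting: Yield = 31.3610 / 51.9330 * 100
Result: 60.3874 %


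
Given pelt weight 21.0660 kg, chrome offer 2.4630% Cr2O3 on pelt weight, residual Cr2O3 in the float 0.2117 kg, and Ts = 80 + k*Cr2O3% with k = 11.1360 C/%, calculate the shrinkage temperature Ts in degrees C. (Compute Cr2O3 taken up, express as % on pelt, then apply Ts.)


Offered = pelt * offer_pct / 100 = 21.0660 * 2.4630 / 100 = 0.5189 kg
Uptake = offered - residual = 0.5189 - 0.2117 = 0.3072 kg
Cr2O3% on pelt = uptake / pelt * 100 = 0.3072 / 21.0660 * 100 = 1.4581 %
Ts = 80 + k * Cr2O3% = 80 + 11.1360 * 1.4581 = 96.2370 C


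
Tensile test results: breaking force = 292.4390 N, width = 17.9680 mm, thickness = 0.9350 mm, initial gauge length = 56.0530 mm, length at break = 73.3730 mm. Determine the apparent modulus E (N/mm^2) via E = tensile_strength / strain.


TS = F / (w * t) = 292.4390 / (17.9680 * 0.9350) = 17.4070 N/mm^2
strain = (Lf - L0) / L0 = (73.3730 - 56.0530) / 56.0530 = 0.3090
E = TS / strain = 17.4070 / 0.3090 = 56.3346 N/mm^2


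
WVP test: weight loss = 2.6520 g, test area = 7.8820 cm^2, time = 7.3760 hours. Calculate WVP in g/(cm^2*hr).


Formula: WVP = loss / (area * time)
Substituting: WVP = 2.6520 / (7.8820 * 7.3760)
Result: 0.0456159 g/(cm^2*hr)


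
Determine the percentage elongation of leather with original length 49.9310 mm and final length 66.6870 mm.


Formula: Elongation = (Lf - L0) / L0 * 100
Substituting: Elongation = (66.6870 - 49.9310) / 49.9310 * 100
Result: 33.5583 %


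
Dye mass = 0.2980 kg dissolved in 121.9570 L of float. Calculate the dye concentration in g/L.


Formula: Conc = dye_mass(kg) / volume(L) * 1000
Substituting: Conc = 0.2980 / 121.9570 * 1000
Result: 2.4435 g/L


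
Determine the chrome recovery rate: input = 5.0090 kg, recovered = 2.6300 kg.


Formula: Recovery = recovered / input * 100
Substituting: Recovery = 2.6300 / 5.0090 * 100
Result: 52.5055 %


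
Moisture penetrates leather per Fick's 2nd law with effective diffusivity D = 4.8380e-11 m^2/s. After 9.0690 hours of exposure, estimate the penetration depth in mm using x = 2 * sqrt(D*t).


t = 9.0690 hr * 3600 = 32648.4000 s
D * t = 4.8380e-11 * 32648.4000 = 1.5795e-06
x = 2 * sqrt(D*t) = 2 * sqrt(1.5795e-06) = 0.00251359 m = 2.5136 mm


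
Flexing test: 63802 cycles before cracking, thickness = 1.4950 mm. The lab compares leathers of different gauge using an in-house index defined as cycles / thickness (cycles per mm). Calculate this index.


Formula: Index = cycles / thickness
Substituting: Index = 63802 / 1.4950
Result: 42676.9231 cycles/mm


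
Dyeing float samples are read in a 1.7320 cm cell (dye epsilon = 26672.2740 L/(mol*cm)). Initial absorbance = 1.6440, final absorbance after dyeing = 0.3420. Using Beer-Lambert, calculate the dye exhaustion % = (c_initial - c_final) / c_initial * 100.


c_initial = A_i / (epsilon * l) = 1.6440 / (26672.2740 * 1.7320) = 3.5587e-05 mol/L
c_final = A_f / (epsilon * l) = 0.3420 / (26672.2740 * 1.7320) = 7.4032e-06 mol/L
Exhaustion = (c_initial - c_final) / c_initial * 100 = (3.5587e-05 - 7.4032e-06) / 3.5587e-05 * 100 = 79.1971 %


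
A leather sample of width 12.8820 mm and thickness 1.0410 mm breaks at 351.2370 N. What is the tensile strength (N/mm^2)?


Formula: TS = force / (width * thickness)
Substituting: TS = 351.2370 / (12.8820 * 1.0410)
Result: 26.1919 N/mm^2
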